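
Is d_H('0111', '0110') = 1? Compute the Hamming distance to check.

Differing positions: 4. Hamming distance = 1, so the claim is true.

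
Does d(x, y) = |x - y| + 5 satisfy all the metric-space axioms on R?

No. d fails identity of indiscernibles (specifically d(x,x) = 0): d(-7, -7) = |-7 - (-7)| + 5 = 0 + 5 = 5 ≠ 0.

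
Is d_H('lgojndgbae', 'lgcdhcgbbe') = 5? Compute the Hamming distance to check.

Differing positions: 3, 4, 5, 6, 9. Hamming distance = 5, so the claim is true.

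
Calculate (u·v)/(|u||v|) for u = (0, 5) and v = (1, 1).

With u = (0, 5), v = (1, 1):
u·v = 0·1 + 5·1 = 0 + 5 = 5.
|u| = √(0² + 5²) = √25, |v| = √(1² + 1²) = √2, so |u||v| = √(25·2) = √50.
cos θ = (u·v)/(|u||v|) = 5/√50 ≈ 0.7071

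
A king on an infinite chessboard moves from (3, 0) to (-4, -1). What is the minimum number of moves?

max(|x_i - y_i|) = max(|3 - (-4)|, |0 - (-1)|) = max(7, 1) = 7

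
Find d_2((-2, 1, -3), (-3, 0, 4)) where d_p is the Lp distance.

(Σ|x_i - y_i|^2)^(1/2) = (|-2 - (-3)|^2 + |1 - 0|^2 + |-3 - 4|^2)^(1/2)
= (1^2 + 1^2 + 7^2)^(1/2) = (1 + 1 + 49)^(1/2) = (51)^(1/2) ≈ 7.1414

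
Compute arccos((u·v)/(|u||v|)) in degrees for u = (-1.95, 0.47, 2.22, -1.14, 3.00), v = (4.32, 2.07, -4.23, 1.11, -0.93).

With u = (-1.95, 0.47, 2.22, -1.14, 3.00), v = (4.32, 2.07, -4.23, 1.11, -0.93):
u·v = (-1.95)·4.32 + 0.47·2.07 + 2.22·(-4.23) + (-1.14)·1.11 + 3·(-0.93) = (-8.424) + 0.9729 + (-9.3906) + (-1.2654) + (-2.79) = -20.8971.
|u| = √((-1.95)² + 0.47² + 2.22² + (-1.14)² + 3²) = √(3.8025 + 0.2209 + 4.9284 + 1.2996 + 9) = √19.2514, |v| = √(4.32² + 2.07² + (-4.23)² + 1.11² + (-0.93)²) = √(18.6624 + 4.2849 + 17.8929 + 1.2321 + 0.8649) = √42.9372.
cos θ = (u·v)/(|u||v|) = -20.8971/(√19.2514·√42.9372) ≈ -0.726839
θ = arccos(-0.726839) ≈ 136.62°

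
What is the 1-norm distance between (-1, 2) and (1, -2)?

Σ|x_i - y_i| = |-1 - 1| + |2 - (-2)| = 2 + 4 = 6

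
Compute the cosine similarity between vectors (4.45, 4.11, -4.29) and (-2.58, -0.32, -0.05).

With u = (4.45, 4.11, -4.29), v = (-2.58, -0.32, -0.05):
u·v = 4.45·(-2.58) + 4.11·(-0.32) + (-4.29)·(-0.05) = (-11.481) + (-1.3152) + 0.2145 = -12.5817.
|u| = √(4.45² + 4.11² + (-4.29)²) = √(19.8025 + 16.8921 + 18.4041) = √55.0987, |v| = √((-2.58)² + (-0.32)² + (-0.05)²) = √(6.6564 + 0.1024 + 0.0025) = √6.7613.
cos θ = (u·v)/(|u||v|) = -12.5817/(√55.0987·√6.7613) ≈ -0.6519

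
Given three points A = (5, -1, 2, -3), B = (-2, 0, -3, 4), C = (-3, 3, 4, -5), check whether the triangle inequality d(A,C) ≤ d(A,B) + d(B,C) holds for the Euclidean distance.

d(A,B) = √(7² + 1² + 5² + 7²) = √124 ≈ 11.1355, d(B,C) = √(1² + 3² + 7² + 9²) = √140 ≈ 11.8322, d(A,C) = √(8² + 4² + 2² + 2²) = √88 ≈ 9.3808.
d(A,C) ≈ 9.3808 ≤ 11.1355 + 11.8322 = 22.9677. Triangle inequality is satisfied.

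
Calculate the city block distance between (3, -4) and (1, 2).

Σ|x_i - y_i| = |3 - 1| + |-4 - 2| = 2 + 6 = 8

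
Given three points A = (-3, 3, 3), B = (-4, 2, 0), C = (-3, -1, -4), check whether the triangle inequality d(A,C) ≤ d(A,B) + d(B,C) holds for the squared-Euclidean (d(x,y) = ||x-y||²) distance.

d(A,B) = 1² + 1² + 3² = 11, d(B,C) = 1² + 3² + 4² = 26, d(A,C) = 0² + 4² + 7² = 65.
d(A,C) = 65 > 11 + 26 = 37. Triangle inequality is VIOLATED. (Squared-Euclidean is not a metric — this is a counterexample.)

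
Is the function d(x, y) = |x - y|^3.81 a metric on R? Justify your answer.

No. d(x,y) = |x-y|^3.81 fails the triangle inequality since p = 3.81 > 1. Counterexample: x = 0, y = 4, z = 9. d(x,z) = |0 - 9|^3.81 = 9^3.81 ≈ 4321.793, but d(x,y) + d(y,z) = 4^3.81 + 5^3.81 ≈ 196.72 + 460.3368 = 657.0568. Since 4321.793 > 657.0568, the triangle inequality is violated.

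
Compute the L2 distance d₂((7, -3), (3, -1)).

√(Σ(x_i - y_i)²) = √((7 - 3)² + (-3 - (-1))²)
= √(4² + (-2)²) = √(16 + 4) = √20 ≈ 4.4721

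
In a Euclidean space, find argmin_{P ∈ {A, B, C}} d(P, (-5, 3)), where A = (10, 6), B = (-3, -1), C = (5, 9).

Distances: d(A) ≈ 15.2971, d(B) ≈ 4.4721, d(C) ≈ 11.6619. Nearest: B = (-3, -1) with distance 4.4721.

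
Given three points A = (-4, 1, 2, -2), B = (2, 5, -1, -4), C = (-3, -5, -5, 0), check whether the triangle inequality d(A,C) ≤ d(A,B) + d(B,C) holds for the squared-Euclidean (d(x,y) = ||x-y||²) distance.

d(A,B) = 6² + 4² + 3² + 2² = 65, d(B,C) = 5² + 10² + 4² + 4² = 157, d(A,C) = 1² + 6² + 7² + 2² = 90.
d(A,C) = 90 ≤ 65 + 157 = 222. Triangle inequality is satisfied.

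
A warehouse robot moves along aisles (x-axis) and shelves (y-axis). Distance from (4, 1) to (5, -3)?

Σ|x_i - y_i| = |4 - 5| + |1 - (-3)| = 1 + 4 = 5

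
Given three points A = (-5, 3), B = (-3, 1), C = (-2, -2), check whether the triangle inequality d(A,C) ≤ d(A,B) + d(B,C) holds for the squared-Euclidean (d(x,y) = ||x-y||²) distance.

d(A,B) = 2² + 2² = 8, d(B,C) = 1² + 3² = 10, d(A,C) = 3² + 5² = 34.
d(A,C) = 34 > 8 + 10 = 18. Triangle inequality is VIOLATED. (Squared-Euclidean is not a metric — this is a counterexample.)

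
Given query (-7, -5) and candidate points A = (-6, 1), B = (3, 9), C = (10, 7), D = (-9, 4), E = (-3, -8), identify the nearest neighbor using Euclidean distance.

Distances: d(A) ≈ 6.0828, d(B) ≈ 17.2047, d(C) ≈ 20.8087, d(D) ≈ 9.2195, d(E) = 5. Nearest: E = (-3, -8) with distance 5.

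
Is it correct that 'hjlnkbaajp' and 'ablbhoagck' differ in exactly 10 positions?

Differing positions: 1, 2, 4, 5, 6, 8, 9, 10. Hamming distance = 8, so the claim that d_H = 10 is false.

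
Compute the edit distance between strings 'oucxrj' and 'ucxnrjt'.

Let D[i][j] be the edit distance between the first i characters of 'oucxrj' and the first j characters of 'ucxnrjt', with D[i][0] = i, D[0][j] = j, and D[i][j] = D[i-1][j-1] if the characters match, else 1 + min(D[i-1][j], D[i][j-1], D[i-1][j-1]). Filling the table (rows: prefixes of 'oucxrj', columns: prefixes of 'ucxnrjt'):
     ε  u  c  x  n  r  j  t
  ε  0  1  2  3  4  5  6  7
  o  1  1  2  3  4  5  6  7
  u  2  1  2  3  4  5  6  7
  c  3  2  1  2  3  4  5  6
  x  4  3  2  1  2  3  4  5
  r  5  4  3  2  2  2  3  4
  j  6  5  4  3  3  3  2  3
The bottom-right entry gives D[6][7] = 3, so no sequence of fewer than 3 edits works. Backtracking through the table gives one optimal edit sequence (3 edits):
  oucxrj → ucxrj (del o @1)
  ucxrj → ucxnrj (ins n @4)
  ucxnrj → ucxnrjt (ins t @7)
Edit distance = 3.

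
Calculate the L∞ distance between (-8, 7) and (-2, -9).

max(|x_i - y_i|) = max(|-8 - (-2)|, |7 - (-9)|) = max(6, 16) = 16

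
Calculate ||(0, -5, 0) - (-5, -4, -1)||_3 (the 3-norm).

(Σ|x_i - y_i|^3)^(1/3) = (|0 - (-5)|^3 + |-5 - (-4)|^3 + |0 - (-1)|^3)^(1/3)
= (5^3 + 1^3 + 1^3)^(1/3) = (125 + 1 + 1)^(1/3) = (127)^(1/3) ≈ 5.0265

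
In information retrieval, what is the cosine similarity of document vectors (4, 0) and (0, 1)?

With u = (4, 0), v = (0, 1):
u·v = 4·0 + 0·1 = 0 + 0 = 0.
|u| = √(4² + 0²) = √16, |v| = √(0² + 1²) = √1, so |u||v| = √(16·1) = √16 = 4.
cos θ = (u·v)/(|u||v|) = 0/4 = 0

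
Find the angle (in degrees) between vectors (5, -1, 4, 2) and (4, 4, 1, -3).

With u = (5, -1, 4, 2), v = (4, 4, 1, -3):
u·v = 5·4 + (-1)·4 + 4·1 + 2·(-3) = 20 + (-4) + 4 + (-6) = 14.
|u| = √(5² + (-1)² + 4² + 2²) = √46, |v| = √(4² + 4² + 1² + (-3)²) = √42, so |u||v| = √(46·42) = √1932.
cos θ = (u·v)/(|u||v|) = 14/√1932 ≈ 0.318511
θ = arccos(0.318511) ≈ 71.43°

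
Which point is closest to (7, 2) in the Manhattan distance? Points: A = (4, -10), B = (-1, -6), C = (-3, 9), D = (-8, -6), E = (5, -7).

Distances: d(A) = 15, d(B) = 16, d(C) = 17, d(D) = 23, d(E) = 11. Nearest: E = (5, -7) with distance 11.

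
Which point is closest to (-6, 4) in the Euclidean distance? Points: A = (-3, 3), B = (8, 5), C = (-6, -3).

Distances: d(A) ≈ 3.1623, d(B) ≈ 14.0357, d(C) = 7. Nearest: A = (-3, 3) with distance 3.1623.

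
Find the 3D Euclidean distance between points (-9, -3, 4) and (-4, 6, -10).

√(Σ(x_i - y_i)²) = √((-9 - (-4))² + (-3 - 6)² + (4 - (-10))²)
= √((-5)² + (-9)² + 14²) = √(25 + 81 + 196) = √302 ≈ 17.3781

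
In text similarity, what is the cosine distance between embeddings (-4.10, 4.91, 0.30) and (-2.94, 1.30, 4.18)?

With u = (-4.10, 4.91, 0.30), v = (-2.94, 1.30, 4.18):
u·v = (-4.1)·(-2.94) + 4.91·1.3 + 0.3·4.18 = 12.054 + 6.383 + 1.254 = 19.691.
|u| = √((-4.1)² + 4.91² + 0.3²) = √(16.81 + 24.1081 + 0.09) = √41.0081, |v| = √((-2.94)² + 1.3² + 4.18²) = √(8.6436 + 1.69 + 17.4724) = √27.806.
cos θ = (u·v)/(|u||v|) = 19.691/(√41.0081·√27.806) ≈ 0.5831
Cosine distance = 1 - cos θ ≈ 1 - 0.5831 = 0.4169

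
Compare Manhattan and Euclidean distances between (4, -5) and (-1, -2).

L1 = |4 - (-1)| + |-5 - (-2)| = 5 + 3 = 8
L2 = √(5² + 3²) = √34 ≈ 5.831
L1 ≥ L2 always (equality iff movement is along one axis); L1 > L2 here.
Ratio L1/L2 = 8/√34 ≈ 1.372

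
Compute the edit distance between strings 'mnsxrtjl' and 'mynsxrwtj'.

Let D[i][j] be the edit distance between the first i characters of 'mnsxrtjl' and the first j characters of 'mynsxrwtj', with D[i][0] = i, D[0][j] = j, and D[i][j] = D[i-1][j-1] if the characters match, else 1 + min(D[i-1][j], D[i][j-1], D[i-1][j-1]). Filling the table (rows: prefixes of 'mnsxrtjl', columns: prefixes of 'mynsxrwtj'):
     ε  m  y  n  s  x  r  w  t  j
  ε  0  1  2  3  4  5  6  7  8  9
  m  1  0  1  2  3  4  5  6  7  8
  n  2  1  1  1  2  3  4  5  6  7
  s  3  2  2  2  1  2  3  4  5  6
  x  4  3  3  3  2  1  2  3  4  5
  r  5  4  4  4  3  2  1  2  3  4
  t  6  5  5  5  4  3  2  2  2  3
  j  7  6  6  6  5  4  3  3  3  2
  l  8  7  7  7  6  5  4  4  4  3
The bottom-right entry gives D[8][9] = 3, so no sequence of fewer than 3 edits works. Backtracking through the table gives one optimal edit sequence (3 edits):
  mnsxrtjl → mynsxrtjl (ins y @2)
  mynsxrtjl → mynsxrwtjl (ins w @7)
  mynsxrwtjl → mynsxrwtj (del l @10)
Edit distance = 3.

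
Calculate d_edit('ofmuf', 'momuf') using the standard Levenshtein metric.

Let D[i][j] be the edit distance between the first i characters of 'ofmuf' and the first j characters of 'momuf', with D[i][0] = i, D[0][j] = j, and D[i][j] = D[i-1][j-1] if the characters match, else 1 + min(D[i-1][j], D[i][j-1], D[i-1][j-1]). Filling the table (rows: prefixes of 'ofmuf', columns: prefixes of 'momuf'):
     ε  m  o  m  u  f
  ε  0  1  2  3  4  5
  o  1  1  1  2  3  4
  f  2  2  2  2  3  3
  m  3  2  3  2  3  4
  u  4  3  3  3  2  3
  f  5  4  4  4  3  2
The bottom-right entry gives D[5][5] = 2, so no sequence of fewer than 2 edits works. Backtracking through the table gives one optimal edit sequence (2 edits):
  ofmuf → mfmuf (sub o→m @1)
  mfmuf → momuf (sub f→o @2)
Edit distance = 2.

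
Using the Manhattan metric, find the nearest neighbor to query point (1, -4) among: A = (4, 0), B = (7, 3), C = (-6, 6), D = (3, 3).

Distances: d(A) = 7, d(B) = 13, d(C) = 17, d(D) = 9. Nearest: A = (4, 0) with distance 7.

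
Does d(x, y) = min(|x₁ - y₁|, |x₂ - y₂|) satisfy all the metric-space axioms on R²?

No. d fails identity of indiscernibles: take x = (0, 0) and y = (0, 2). Then d(x,y) = min(|0 - 0|, |0 - 2|) = min(0, 2) = 0, yet x ≠ y.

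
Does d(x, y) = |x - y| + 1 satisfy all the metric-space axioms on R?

No. d fails identity of indiscernibles (specifically d(x,x) = 0): d(-7, -7) = |-7 - (-7)| + 1 = 0 + 1 = 1 ≠ 0.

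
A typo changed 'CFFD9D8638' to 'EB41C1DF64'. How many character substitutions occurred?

Differing positions: 1, 2, 3, 4, 5, 6, 7, 8, 9, 10. Hamming distance = 10.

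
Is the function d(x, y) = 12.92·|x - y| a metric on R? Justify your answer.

Yes. Since |x - y| is a metric on R and 12.92 > 0, the positive scalar multiple 12.92·|x - y| is also a metric: scaling by a positive constant preserves non-negativity, identity (d=0 ⟺ |x-y|=0 ⟺ x=y), symmetry, and the triangle inequality.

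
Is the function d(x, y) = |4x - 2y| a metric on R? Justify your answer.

No. d fails symmetry: d(7, 4) = |4·7 - 2·4| = |20| = 20, but d(4, 7) = |4·4 - 2·7| = |2| = 2. Since 20 ≠ 2, d(x,y) ≠ d(y,x) in general.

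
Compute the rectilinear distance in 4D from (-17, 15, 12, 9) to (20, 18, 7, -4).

Σ|x_i - y_i| = |-17 - 20| + |15 - 18| + |12 - 7| + |9 - (-4)| = 37 + 3 + 5 + 13 = 58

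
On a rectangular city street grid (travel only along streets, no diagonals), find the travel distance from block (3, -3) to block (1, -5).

Σ|x_i - y_i| = |3 - 1| + |-3 - (-5)| = 2 + 2 = 4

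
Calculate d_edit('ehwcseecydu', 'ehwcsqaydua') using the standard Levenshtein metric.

Let D[i][j] be the edit distance between the first i characters of 'ehwcseecydu' and the first j characters of 'ehwcsqaydua', with D[i][0] = i, D[0][j] = j, and D[i][j] = D[i-1][j-1] if the characters match, else 1 + min(D[i-1][j], D[i][j-1], D[i-1][j-1]). Filling the table (rows: prefixes of 'ehwcseecydu', columns: prefixes of 'ehwcsqaydua'):
     ε  e  h  w  c  s  q  a  y  d  u  a
  ε  0  1  2  3  4  5  6  7  8  9 10 11
  e  1  0  1  2  3  4  5  6  7  8  9 10
  h  2  1  0  1  2  3  4  5  6  7  8  9
  w  3  2  1  0  1  2  3  4  5  6  7  8
  c  4  3  2  1  0  1  2  3  4  5  6  7
  s  5  4  3  2  1  0  1  2  3  4  5  6
  e  6  5  4  3  2  1  1  2  3  4  5  6
  e  7  6  5  4  3  2  2  2  3  4  5  6
  c  8  7  6  5  4  3  3  3  3  4  5  6
  y  9  8  7  6  5  4  4  4  3  4  5  6
  d 10  9  8  7  6  5  5  5  4  3  4  5
  u 11 10  9  8  7  6  6  6  5  4  3  4
The bottom-right entry gives D[11][11] = 4, so no sequence of fewer than 4 edits works. Backtracking through the table gives one optimal edit sequence (4 edits):
  ehwcseecydu → ehwcsecydu (del e @6)
  ehwcsecydu → ehwcsqcydu (sub e→q @6)
  ehwcsqcydu → ehwcsqaydu (sub c→a @7)
  ehwcsqaydu → ehwcsqaydua (ins a @11)
Edit distance = 4.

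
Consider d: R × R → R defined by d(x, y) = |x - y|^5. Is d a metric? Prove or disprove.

No. d(x,y) = |x-y|^5 fails the triangle inequality since p = 5 > 1. Counterexample: x = 2, y = 10, z = 13. d(x,z) = |2 - 13|^5 = 11^5 = 161051, but d(x,y) + d(y,z) = 8^5 + 3^5 = 32768 + 243 = 33011. Since 161051 > 33011, the triangle inequality is violated.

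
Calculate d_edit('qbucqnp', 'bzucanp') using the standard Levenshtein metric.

Let D[i][j] be the edit distance between the first i characters of 'qbucqnp' and the first j characters of 'bzucanp', with D[i][0] = i, D[0][j] = j, and D[i][j] = D[i-1][j-1] if the characters match, else 1 + min(D[i-1][j], D[i][j-1], D[i-1][j-1]). Filling the table (rows: prefixes of 'qbucqnp', columns: prefixes of 'bzucanp'):
     ε  b  z  u  c  a  n  p
  ε  0  1  2  3  4  5  6  7
  q  1  1  2  3  4  5  6  7
  b  2  1  2  3  4  5  6  7
  u  3  2  2  2  3  4  5  6
  c  4  3  3  3  2  3  4  5
  q  5  4  4  4  3  3  4  5
  n  6  5  5  5  4  4  3  4
  p  7  6  6  6  5  5  4  3
The bottom-right entry gives D[7][7] = 3, so no sequence of fewer than 3 edits works. Backtracking through the table gives one optimal edit sequence (3 edits):
  qbucqnp → bbucqnp (sub q→b @1)
  bbucqnp → bzucqnp (sub b→z @2)
  bzucqnp → bzucanp (sub q→a @5)
Edit distance = 3.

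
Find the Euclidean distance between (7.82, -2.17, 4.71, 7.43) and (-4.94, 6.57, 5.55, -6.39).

√(Σ(x_i - y_i)²) = √((7.82 - (-4.94))² + (-2.17 - 6.57)² + (4.71 - 5.55)² + (7.43 - (-6.39))²)
= √(12.76² + (-8.74)² + (-0.84)² + 13.82²) = √(162.8176 + 76.3876 + 0.7056 + 190.9924) = √430.9032 ≈ 20.7582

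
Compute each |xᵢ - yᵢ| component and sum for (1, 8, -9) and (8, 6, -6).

Σ|x_i - y_i| = |1 - 8| + |8 - 6| + |-9 - (-6)| = 7 + 2 + 3 = 12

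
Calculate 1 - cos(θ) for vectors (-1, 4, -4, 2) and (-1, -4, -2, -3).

With u = (-1, 4, -4, 2), v = (-1, -4, -2, -3):
u·v = (-1)·(-1) + 4·(-4) + (-4)·(-2) + 2·(-3) = 1 + (-16) + 8 + (-6) = -13.
|u| = √((-1)² + 4² + (-4)² + 2²) = √37, |v| = √((-1)² + (-4)² + (-2)² + (-3)²) = √30, so |u||v| = √(37·30) = √1110.
cos θ = (u·v)/(|u||v|) = -13/√1110 ≈ -0.3902
Cosine distance = 1 - cos θ ≈ 1 - (-0.3902) = 1.3902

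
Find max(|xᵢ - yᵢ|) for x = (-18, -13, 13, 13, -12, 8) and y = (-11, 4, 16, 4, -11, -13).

max(|x_i - y_i|) = max(|-18 - (-11)|, |-13 - 4|, |13 - 16|, |13 - 4|, |-12 - (-11)|, |8 - (-13)|) = max(7, 17, 3, 9, 1, 21) = 21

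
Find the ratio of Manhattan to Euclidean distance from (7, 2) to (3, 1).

L1 = |7 - 3| + |2 - 1| = 4 + 1 = 5
L2 = √(4² + 1²) = √17 ≈ 4.1231
L1 ≥ L2 always (equality iff movement is along one axis); L1 > L2 here.
Ratio L1/L2 = 5/√17 ≈ 1.2127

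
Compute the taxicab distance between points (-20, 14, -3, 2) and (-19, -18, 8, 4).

Σ|x_i - y_i| = |-20 - (-19)| + |14 - (-18)| + |-3 - 8| + |2 - 4| = 1 + 32 + 11 + 2 = 46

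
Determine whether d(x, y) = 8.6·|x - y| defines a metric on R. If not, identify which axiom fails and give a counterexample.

Yes. Since |x - y| is a metric on R and 8.6 > 0, the positive scalar multiple 8.6·|x - y| is also a metric: scaling by a positive constant preserves non-negativity, identity (d=0 ⟺ |x-y|=0 ⟺ x=y), symmetry, and the triangle inequality.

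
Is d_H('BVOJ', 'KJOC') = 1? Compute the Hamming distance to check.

Differing positions: 1, 2, 4. Hamming distance = 3, so the claim that d_H = 1 is false.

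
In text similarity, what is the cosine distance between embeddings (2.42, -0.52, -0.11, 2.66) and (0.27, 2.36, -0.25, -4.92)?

With u = (2.42, -0.52, -0.11, 2.66), v = (0.27, 2.36, -0.25, -4.92):
u·v = 2.42·0.27 + (-0.52)·2.36 + (-0.11)·(-0.25) + 2.66·(-4.92) = 0.6534 + (-1.2272) + 0.0275 + (-13.0872) = -13.6335.
|u| = √(2.42² + (-0.52)² + (-0.11)² + 2.66²) = √(5.8564 + 0.2704 + 0.0121 + 7.0756) = √13.2145, |v| = √(0.27² + 2.36² + (-0.25)² + (-4.92)²) = √(0.0729 + 5.5696 + 0.0625 + 24.2064) = √29.9114.
cos θ = (u·v)/(|u||v|) = -13.6335/(√13.2145·√29.9114) ≈ -0.6857
Cosine distance = 1 - cos θ ≈ 1 - (-0.6857) = 1.6857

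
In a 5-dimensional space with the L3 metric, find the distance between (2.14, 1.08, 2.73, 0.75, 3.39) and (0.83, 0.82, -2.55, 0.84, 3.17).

(Σ|x_i - y_i|^3)^(1/3) = (|2.14 - 0.83|^3 + |1.08 - 0.82|^3 + |2.73 - (-2.55)|^3 + |0.75 - 0.84|^3 + |3.39 - 3.17|^3)^(1/3)
= (1.31^3 + 0.26^3 + 5.28^3 + 0.09^3 + 0.22^3)^(1/3) ≈ (2.2481 + 0.0176 + 147.198 + 0.0007 + 0.0106)^(1/3) = (149.475)^(1/3) ≈ 5.3071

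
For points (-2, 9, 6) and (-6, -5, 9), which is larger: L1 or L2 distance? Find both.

L1 = |-2 - (-6)| + |9 - (-5)| + |6 - 9| = 4 + 14 + 3 = 21
L2 = √(4² + 14² + 3²) = √221 ≈ 14.8661
L1 ≥ L2 always (equality iff movement is along one axis); L1 > L2 here.
Ratio L1/L2 = 21/√221 ≈ 1.4126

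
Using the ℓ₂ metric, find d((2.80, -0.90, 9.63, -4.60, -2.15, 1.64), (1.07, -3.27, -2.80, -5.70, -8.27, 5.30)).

√(Σ(x_i - y_i)²) = √((2.8 - 1.07)² + (-0.9 - (-3.27))² + (9.63 - (-2.8))² + (-4.6 - (-5.7))² + (-2.15 - (-8.27))² + (1.64 - 5.3)²)
= √(1.73² + 2.37² + 12.43² + 1.1² + 6.12² + (-3.66)²) = √(2.9929 + 5.6169 + 154.5049 + 1.21 + 37.4544 + 13.3956) = √215.1747 ≈ 14.6688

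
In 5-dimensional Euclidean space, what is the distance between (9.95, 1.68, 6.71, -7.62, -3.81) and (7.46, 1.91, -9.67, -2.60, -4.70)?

√(Σ(x_i - y_i)²) = √((9.95 - 7.46)² + (1.68 - 1.91)² + (6.71 - (-9.67))² + (-7.62 - (-2.6))² + (-3.81 - (-4.7))²)
= √(2.49² + (-0.23)² + 16.38² + (-5.02)² + 0.89²) = √(6.2001 + 0.0529 + 268.3044 + 25.2004 + 0.7921) = √300.5499 ≈ 17.3364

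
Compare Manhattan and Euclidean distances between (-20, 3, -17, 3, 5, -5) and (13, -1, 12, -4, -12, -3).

L1 = |-20 - 13| + |3 - (-1)| + |-17 - 12| + |3 - (-4)| + |5 - (-12)| + |-5 - (-3)| = 33 + 4 + 29 + 7 + 17 + 2 = 92
L2 = √(33² + 4² + 29² + 7² + 17² + 2²) = √2288 ≈ 47.833
L1 ≥ L2 always (equality iff movement is along one axis); L1 > L2 here.
Ratio L1/L2 = 92/√2288 ≈ 1.9234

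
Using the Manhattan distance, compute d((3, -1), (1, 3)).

Σ|x_i - y_i| = |3 - 1| + |-1 - 3| = 2 + 4 = 6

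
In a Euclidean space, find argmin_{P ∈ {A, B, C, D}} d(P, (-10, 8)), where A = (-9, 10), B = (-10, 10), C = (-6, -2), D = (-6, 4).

Distances: d(A) ≈ 2.2361, d(B) = 2, d(C) ≈ 10.7703, d(D) ≈ 5.6569. Nearest: B = (-10, 10) with distance 2.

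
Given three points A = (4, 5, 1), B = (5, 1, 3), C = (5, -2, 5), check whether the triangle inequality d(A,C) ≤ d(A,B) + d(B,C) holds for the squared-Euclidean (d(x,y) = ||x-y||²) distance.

d(A,B) = 1² + 4² + 2² = 21, d(B,C) = 0² + 3² + 2² = 13, d(A,C) = 1² + 7² + 4² = 66.
d(A,C) = 66 > 21 + 13 = 34. Triangle inequality is VIOLATED. (Squared-Euclidean is not a metric — this is a counterexample.)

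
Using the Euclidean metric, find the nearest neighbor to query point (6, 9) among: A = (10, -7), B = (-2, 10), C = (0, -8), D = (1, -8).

Distances: d(A) ≈ 16.4924, d(B) ≈ 8.0623, d(C) ≈ 18.0278, d(D) ≈ 17.72. Nearest: B = (-2, 10) with distance 8.0623.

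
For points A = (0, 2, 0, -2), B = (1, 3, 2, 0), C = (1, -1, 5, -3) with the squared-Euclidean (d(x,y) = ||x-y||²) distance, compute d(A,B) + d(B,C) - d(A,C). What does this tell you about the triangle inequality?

d(A,B) = 1² + 1² + 2² + 2² = 10, d(B,C) = 0² + 4² + 3² + 3² = 34, d(A,C) = 1² + 3² + 5² + 1² = 36.
d(A,B) + d(B,C) - d(A,C) = 10 + 34 - 36 = 44 - 36 = 8. This is ≥ 0, so the triangle inequality holds for these points.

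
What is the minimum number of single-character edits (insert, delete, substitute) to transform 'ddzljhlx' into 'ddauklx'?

Let D[i][j] be the edit distance between the first i characters of 'ddzljhlx' and the first j characters of 'ddauklx', with D[i][0] = i, D[0][j] = j, and D[i][j] = D[i-1][j-1] if the characters match, else 1 + min(D[i-1][j], D[i][j-1], D[i-1][j-1]). Filling the table (rows: prefixes of 'ddzljhlx', columns: prefixes of 'ddauklx'):
     ε  d  d  a  u  k  l  x
  ε  0  1  2  3  4  5  6  7
  d  1  0  1  2  3  4  5  6
  d  2  1  0  1  2  3  4  5
  z  3  2  1  1  2  3  4  5
  l  4  3  2  2  2  3  3  4
  j  5  4  3  3  3  3  4  4
  h  6  5  4  4  4  4  4  5
  l  7  6  5  5  5  5  4  5
  x  8  7  6  6  6  6  5  4
The bottom-right entry gives D[8][7] = 4, so no sequence of fewer than 4 edits works. Backtracking through the table gives one optimal edit sequence (4 edits):
  ddzljhlx → ddljhlx (del z @3)
  ddljhlx → ddajhlx (sub l→a @3)
  ddajhlx → ddauhlx (sub j→u @4)
  ddauhlx → ddauklx (sub h→k @5)
Edit distance = 4.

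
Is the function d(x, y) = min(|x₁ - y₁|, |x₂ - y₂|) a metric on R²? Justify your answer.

No. d fails identity of indiscernibles: take x = (-4, 0) and y = (-4, 4). Then d(x,y) = min(|-4 - (-4)|, |0 - 4|) = min(0, 4) = 0, yet x ≠ y.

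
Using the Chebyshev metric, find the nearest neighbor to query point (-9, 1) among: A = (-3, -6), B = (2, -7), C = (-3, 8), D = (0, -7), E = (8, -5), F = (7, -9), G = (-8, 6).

Distances: d(A) = 7, d(B) = 11, d(C) = 7, d(D) = 9, d(E) = 17, d(F) = 16, d(G) = 5. Nearest: G = (-8, 6) with distance 5.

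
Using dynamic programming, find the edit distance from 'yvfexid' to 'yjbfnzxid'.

Let D[i][j] be the edit distance between the first i characters of 'yvfexid' and the first j characters of 'yjbfnzxid', with D[i][0] = i, D[0][j] = j, and D[i][j] = D[i-1][j-1] if the characters match, else 1 + min(D[i-1][j], D[i][j-1], D[i-1][j-1]). Filling the table (rows: prefixes of 'yvfexid', columns: prefixes of 'yjbfnzxid'):
     ε  y  j  b  f  n  z  x  i  d
  ε  0  1  2  3  4  5  6  7  8  9
  y  1  0  1  2  3  4  5  6  7  8
  v  2  1  1  2  3  4  5  6  7  8
  f  3  2  2  2  2  3  4  5  6  7
  e  4  3  3  3  3  3  4  5  6  7
  x  5  4  4  4  4  4  4  4  5  6
  i  6  5  5  5  5  5  5  5  4  5
  d  7  6  6  6  6  6  6  6  5  4
The bottom-right entry gives D[7][9] = 4, so no sequence of fewer than 4 edits works. Backtracking through the table gives one optimal edit sequence (4 edits):
  yvfexid → yjvfexid (ins j @2)
  yjvfexid → yjbfexid (sub v→b @3)
  yjbfexid → yjbfnexid (ins n @5)
  yjbfnexid → yjbfnzxid (sub e→z @6)
Edit distance = 4.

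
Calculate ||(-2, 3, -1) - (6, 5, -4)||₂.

√(Σ(x_i - y_i)²) = √((-2 - 6)² + (3 - 5)² + (-1 - (-4))²)
= √((-8)² + (-2)² + 3²) = √(64 + 4 + 9) = √77 ≈ 8.775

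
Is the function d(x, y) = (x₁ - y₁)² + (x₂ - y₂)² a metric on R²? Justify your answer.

No. The squared Euclidean distance fails the triangle inequality. Counterexample: x = (0, 0), y = (4, 5), z = (8, 10). d(x,z) = 8² + 10² = 164, but d(x,y) + d(y,z) = (4² + 5²) + (4² + 5²) = 41 + 41 = 82. Since 164 > 82, the triangle inequality is violated. (Note: √d, the ordinary Euclidean distance, IS a metric.)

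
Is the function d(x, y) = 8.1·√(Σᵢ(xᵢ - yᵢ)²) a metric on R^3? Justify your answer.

Yes. The L2 (Euclidean) norm induces a metric on R^3, and multiplying a metric by a positive constant 8.1 > 0 preserves all four axioms: non-negativity (8.1·||x-y|| ≥ 0), identity (8.1·||x-y|| = 0 ⟺ ||x-y|| = 0 ⟺ x = y), symmetry (||x-y|| = ||y-x||), and the triangle inequality (8.1·||x-z|| ≤ 8.1·||x-y|| + 8.1·||y-z||). So d is a metric.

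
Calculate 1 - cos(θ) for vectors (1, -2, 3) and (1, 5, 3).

With u = (1, -2, 3), v = (1, 5, 3):
u·v = 1·1 + (-2)·5 + 3·3 = 1 + (-10) + 9 = 0.
|u| = √(1² + (-2)² + 3²) = √14, |v| = √(1² + 5² + 3²) = √35, so |u||v| = √(14·35) = √490.
cos θ = (u·v)/(|u||v|) = 0/√490 = 0
Cosine distance = 1 - cos θ = 1 - 0 = 1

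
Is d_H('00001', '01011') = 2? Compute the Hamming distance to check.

Differing positions: 2, 4. Hamming distance = 2, so the claim is true.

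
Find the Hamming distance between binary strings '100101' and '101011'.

Differing positions: 3, 4, 5. Hamming distance = 3.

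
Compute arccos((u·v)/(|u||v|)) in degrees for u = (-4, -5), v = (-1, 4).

With u = (-4, -5), v = (-1, 4):
u·v = (-4)·(-1) + (-5)·4 = 4 + (-20) = -16.
|u| = √((-4)² + (-5)²) = √41, |v| = √((-1)² + 4²) = √17, so |u||v| = √(41·17) = √697.
cos θ = (u·v)/(|u||v|) = -16/√697 ≈ -0.606043
θ = arccos(-0.606043) ≈ 127.3°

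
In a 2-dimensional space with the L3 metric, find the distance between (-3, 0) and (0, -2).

(Σ|x_i - y_i|^3)^(1/3) = (|-3 - 0|^3 + |0 - (-2)|^3)^(1/3)
= (3^3 + 2^3)^(1/3) = (27 + 8)^(1/3) = (35)^(1/3) ≈ 3.2711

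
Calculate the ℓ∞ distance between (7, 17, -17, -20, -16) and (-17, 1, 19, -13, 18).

max(|x_i - y_i|) = max(|7 - (-17)|, |17 - 1|, |-17 - 19|, |-20 - (-13)|, |-16 - 18|) = max(24, 16, 36, 7, 34) = 36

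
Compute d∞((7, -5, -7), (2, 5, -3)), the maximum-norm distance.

max(|x_i - y_i|) = max(|7 - 2|, |-5 - 5|, |-7 - (-3)|) = max(5, 10, 4) = 10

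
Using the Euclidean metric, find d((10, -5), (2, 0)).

√(Σ(x_i - y_i)²) = √((10 - 2)² + (-5 - 0)²)
= √(8² + (-5)²) = √(64 + 25) = √89 ≈ 9.434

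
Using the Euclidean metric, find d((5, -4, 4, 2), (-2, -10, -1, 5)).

√(Σ(x_i - y_i)²) = √((5 - (-2))² + (-4 - (-10))² + (4 - (-1))² + (2 - 5)²)
= √(7² + 6² + 5² + (-3)²) = √(49 + 36 + 25 + 9) = √119 ≈ 10.9087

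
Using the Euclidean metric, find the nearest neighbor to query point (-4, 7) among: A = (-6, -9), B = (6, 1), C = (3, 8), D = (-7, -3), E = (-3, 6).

Distances: d(A) ≈ 16.1245, d(B) ≈ 11.6619, d(C) ≈ 7.0711, d(D) ≈ 10.4403, d(E) ≈ 1.4142. Nearest: E = (-3, 6) with distance 1.4142.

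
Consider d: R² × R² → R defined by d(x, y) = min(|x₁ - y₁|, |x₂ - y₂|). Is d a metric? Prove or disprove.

No. d fails identity of indiscernibles: take x = (4, 0) and y = (4, 3). Then d(x,y) = min(|4 - 4|, |0 - 3|) = min(0, 3) = 0, yet x ≠ y.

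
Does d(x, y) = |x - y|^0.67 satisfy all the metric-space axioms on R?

Yes. With 0 < p = 0.67 ≤ 1, d(x,y) = |x-y|^0.67 is a metric on R. Non-negativity and symmetry are immediate; |x-y|^0.67 = 0 ⟺ |x-y| = 0 ⟺ x = y. For the triangle inequality, the function t ↦ t^0.67 is subadditive on [0,∞) when p ≤ 1, so |x-z|^0.67 ≤ (|x-y| + |y-z|)^0.67 ≤ |x-y|^0.67 + |y-z|^0.67.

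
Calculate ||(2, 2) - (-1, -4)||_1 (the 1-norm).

Σ|x_i - y_i| = |2 - (-1)| + |2 - (-4)| = 3 + 6 = 9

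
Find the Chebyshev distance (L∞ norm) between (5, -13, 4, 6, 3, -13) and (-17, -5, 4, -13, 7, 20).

max(|x_i - y_i|) = max(|5 - (-17)|, |-13 - (-5)|, |4 - 4|, |6 - (-13)|, |3 - 7|, |-13 - 20|) = max(22, 8, 0, 19, 4, 33) = 33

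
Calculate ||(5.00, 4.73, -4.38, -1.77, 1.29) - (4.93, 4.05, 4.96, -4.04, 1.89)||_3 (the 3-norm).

(Σ|x_i - y_i|^3)^(1/3) = (|5 - 4.93|^3 + |4.73 - 4.05|^3 + |-4.38 - 4.96|^3 + |-1.77 - (-4.04)|^3 + |1.29 - 1.89|^3)^(1/3)
= (0.07^3 + 0.68^3 + 9.34^3 + 2.27^3 + 0.6^3)^(1/3) ≈ (0.0003 + 0.3144 + 814.7805 + 11.6971 + 0.216)^(1/3) = (827.0083)^(1/3) ≈ 9.3865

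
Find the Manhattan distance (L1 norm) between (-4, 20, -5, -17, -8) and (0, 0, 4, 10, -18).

Σ|x_i - y_i| = |-4 - 0| + |20 - 0| + |-5 - 4| + |-17 - 10| + |-8 - (-18)| = 4 + 20 + 9 + 27 + 10 = 70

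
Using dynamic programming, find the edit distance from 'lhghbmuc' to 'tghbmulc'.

Let D[i][j] be the edit distance between the first i characters of 'lhghbmuc' and the first j characters of 'tghbmulc', with D[i][0] = i, D[0][j] = j, and D[i][j] = D[i-1][j-1] if the characters match, else 1 + min(D[i-1][j], D[i][j-1], D[i-1][j-1]). Filling the table (rows: prefixes of 'lhghbmuc', columns: prefixes of 'tghbmulc'):
     ε  t  g  h  b  m  u  l  c
  ε  0  1  2  3  4  5  6  7  8
  l  1  1  2  3  4  5  6  6  7
  h  2  2  2  2  3  4  5  6  7
  g  3  3  2  3  3  4  5  6  7
  h  4  4  3  2  3  4  5  6  7
  b  5  5  4  3  2  3  4  5  6
  m  6  6  5  4  3  2  3  4  5
  u  7  7  6  5  4  3  2  3  4
  c  8  8  7  6  5  4  3  3  3
The bottom-right entry gives D[8][8] = 3, so no sequence of fewer than 3 edits works. Backtracking through the table gives one optimal edit sequence (3 edits):
  lhghbmuc → hghbmuc (del l @1)
  hghbmuc → tghbmuc (sub h→t @1)
  tghbmuc → tghbmulc (ins l @7)
Edit distance = 3.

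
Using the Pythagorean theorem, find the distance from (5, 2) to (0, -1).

√(Σ(x_i - y_i)²) = √((5 - 0)² + (2 - (-1))²)
= √(5² + 3²) = √(25 + 9) = √34 ≈ 5.831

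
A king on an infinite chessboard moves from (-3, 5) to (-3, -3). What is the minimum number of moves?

max(|x_i - y_i|) = max(|-3 - (-3)|, |5 - (-3)|) = max(0, 8) = 8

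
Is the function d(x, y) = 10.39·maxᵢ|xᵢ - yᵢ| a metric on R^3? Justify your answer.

Yes. The L∞ (Chebyshev) norm induces a metric on R^3, and multiplying a metric by a positive constant 10.39 > 0 preserves all four axioms: non-negativity (10.39·||x-y|| ≥ 0), identity (10.39·||x-y|| = 0 ⟺ ||x-y|| = 0 ⟺ x = y), symmetry (||x-y|| = ||y-x||), and the triangle inequality (10.39·||x-z|| ≤ 10.39·||x-y|| + 10.39·||y-z||). So d is a metric.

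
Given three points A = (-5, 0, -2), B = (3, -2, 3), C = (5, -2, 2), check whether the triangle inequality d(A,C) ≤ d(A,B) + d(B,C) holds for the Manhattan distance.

d(A,B) = 8 + 2 + 5 = 15, d(B,C) = 2 + 0 + 1 = 3, d(A,C) = 10 + 2 + 4 = 16.
d(A,C) = 16 ≤ 15 + 3 = 18. Triangle inequality is satisfied.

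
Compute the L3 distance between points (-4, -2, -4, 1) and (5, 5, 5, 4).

(Σ|x_i - y_i|^3)^(1/3) = (|-4 - 5|^3 + |-2 - 5|^3 + |-4 - 5|^3 + |1 - 4|^3)^(1/3)
= (9^3 + 7^3 + 9^3 + 3^3)^(1/3) = (729 + 343 + 729 + 27)^(1/3) = (1828)^(1/3) ≈ 12.2272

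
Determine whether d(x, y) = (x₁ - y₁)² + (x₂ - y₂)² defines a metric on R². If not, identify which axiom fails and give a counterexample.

No. The squared Euclidean distance fails the triangle inequality. Counterexample: x = (0, 0), y = (1, 2), z = (2, 4). d(x,z) = 2² + 4² = 20, but d(x,y) + d(y,z) = (1² + 2²) + (1² + 2²) = 5 + 5 = 10. Since 20 > 10, the triangle inequality is violated. (Note: √d, the ordinary Euclidean distance, IS a metric.)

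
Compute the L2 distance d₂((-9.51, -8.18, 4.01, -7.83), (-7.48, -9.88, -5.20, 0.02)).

√(Σ(x_i - y_i)²) = √((-9.51 - (-7.48))² + (-8.18 - (-9.88))² + (4.01 - (-5.2))² + (-7.83 - 0.02)²)
= √((-2.03)² + 1.7² + 9.21² + (-7.85)²) = √(4.1209 + 2.89 + 84.8241 + 61.6225) = √153.4575 ≈ 12.3878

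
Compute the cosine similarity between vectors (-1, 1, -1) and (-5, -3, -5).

With u = (-1, 1, -1), v = (-5, -3, -5):
u·v = (-1)·(-5) + 1·(-3) + (-1)·(-5) = 5 + (-3) + 5 = 7.
|u| = √((-1)² + 1² + (-1)²) = √3, |v| = √((-5)² + (-3)² + (-5)²) = √59, so |u||v| = √(3·59) = √177.
cos θ = (u·v)/(|u||v|) = 7/√177 ≈ 0.5262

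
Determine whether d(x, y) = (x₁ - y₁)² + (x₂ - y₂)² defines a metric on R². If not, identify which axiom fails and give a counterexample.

No. The squared Euclidean distance fails the triangle inequality. Counterexample: x = (0, 0), y = (1, 4), z = (2, 8). d(x,z) = 2² + 8² = 68, but d(x,y) + d(y,z) = (1² + 4²) + (1² + 4²) = 17 + 17 = 34. Since 68 > 34, the triangle inequality is violated. (Note: √d, the ordinary Euclidean distance, IS a metric.)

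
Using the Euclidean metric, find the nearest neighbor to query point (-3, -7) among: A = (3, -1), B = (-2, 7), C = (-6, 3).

Distances: d(A) ≈ 8.4853, d(B) ≈ 14.0357, d(C) ≈ 10.4403. Nearest: A = (3, -1) with distance 8.4853.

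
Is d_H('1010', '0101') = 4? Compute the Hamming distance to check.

Differing positions: 1, 2, 3, 4. Hamming distance = 4, so the claim is true.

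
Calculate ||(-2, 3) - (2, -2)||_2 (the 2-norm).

(Σ|x_i - y_i|^2)^(1/2) = (|-2 - 2|^2 + |3 - (-2)|^2)^(1/2)
= (4^2 + 5^2)^(1/2) = (16 + 25)^(1/2) = (41)^(1/2) ≈ 6.4031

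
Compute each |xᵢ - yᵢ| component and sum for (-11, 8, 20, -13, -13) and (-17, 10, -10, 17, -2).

Σ|x_i - y_i| = |-11 - (-17)| + |8 - 10| + |20 - (-10)| + |-13 - 17| + |-13 - (-2)| = 6 + 2 + 30 + 30 + 11 = 79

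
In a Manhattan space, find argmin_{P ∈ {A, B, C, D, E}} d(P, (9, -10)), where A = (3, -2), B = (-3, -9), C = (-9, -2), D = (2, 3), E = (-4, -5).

Distances: d(A) = 14, d(B) = 13, d(C) = 26, d(D) = 20, d(E) = 18. Nearest: B = (-3, -9) with distance 13.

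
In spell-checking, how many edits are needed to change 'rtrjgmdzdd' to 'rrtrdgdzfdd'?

Let D[i][j] be the edit distance between the first i characters of 'rtrjgmdzdd' and the first j characters of 'rrtrdgdzfdd', with D[i][0] = i, D[0][j] = j, and D[i][j] = D[i-1][j-1] if the characters match, else 1 + min(D[i-1][j], D[i][j-1], D[i-1][j-1]). Filling the table (rows: prefixes of 'rtrjgmdzdd', columns: prefixes of 'rrtrdgdzfdd'):
     ε  r  r  t  r  d  g  d  z  f  d  d
  ε  0  1  2  3  4  5  6  7  8  9 10 11
  r  1  0  1  2  3  4  5  6  7  8  9 10
  t  2  1  1  1  2  3  4  5  6  7  8  9
  r  3  2  1  2  1  2  3  4  5  6  7  8
  j  4  3  2  2  2  2  3  4  5  6  7  8
  g  5  4  3  3  3  3  2  3  4  5  6  7
  m  6  5  4  4  4  4  3  3  4  5  6  7
  d  7  6  5  5  5  4  4  3  4  5  5  6
  z  8  7  6  6  6  5  5  4  3  4  5  6
  d  9  8  7  7  7  6  6  5  4  4  4  5
  d 10  9  8  8  8  7  7  6  5  5  4  4
The bottom-right entry gives D[10][11] = 4, so no sequence of fewer than 4 edits works. Backtracking through the table gives one optimal edit sequence (4 edits):
  rtrjgmdzdd → rrtrjgmdzdd (ins r @1)
  rrtrjgmdzdd → rrtrdgmdzdd (sub j→d @5)
  rrtrdgmdzdd → rrtrdgdzdd (del m @7)
  rrtrdgdzdd → rrtrdgdzfdd (ins f @9)
Edit distance = 4.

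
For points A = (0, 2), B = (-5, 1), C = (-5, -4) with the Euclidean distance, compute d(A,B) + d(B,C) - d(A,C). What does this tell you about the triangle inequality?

d(A,B) = √(5² + 1²) = √26 ≈ 5.099, d(B,C) = √(0² + 5²) = √25 = 5, d(A,C) = √(5² + 6²) = √61 ≈ 7.8102.
d(A,B) + d(B,C) - d(A,C) = 5.099 + 5 - 7.8102 = 10.099 - 7.8102 = 2.2888 (to 4 decimal places). This is ≥ 0, so the triangle inequality holds for these points.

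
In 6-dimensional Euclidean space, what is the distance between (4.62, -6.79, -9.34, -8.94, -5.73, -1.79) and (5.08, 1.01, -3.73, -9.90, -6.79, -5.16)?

√(Σ(x_i - y_i)²) = √((4.62 - 5.08)² + (-6.79 - 1.01)² + (-9.34 - (-3.73))² + (-8.94 - (-9.9))² + (-5.73 - (-6.79))² + (-1.79 - (-5.16))²)
= √((-0.46)² + (-7.8)² + (-5.61)² + 0.96² + 1.06² + 3.37²) = √(0.2116 + 60.84 + 31.4721 + 0.9216 + 1.1236 + 11.3569) = √105.9258 ≈ 10.292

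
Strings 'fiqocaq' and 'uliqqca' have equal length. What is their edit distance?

Let D[i][j] be the edit distance between the first i characters of 'fiqocaq' and the first j characters of 'uliqqca', with D[i][0] = i, D[0][j] = j, and D[i][j] = D[i-1][j-1] if the characters match, else 1 + min(D[i-1][j], D[i][j-1], D[i-1][j-1]). Filling the table (rows: prefixes of 'fiqocaq', columns: prefixes of 'uliqqca'):
     ε  u  l  i  q  q  c  a
  ε  0  1  2  3  4  5  6  7
  f  1  1  2  3  4  5  6  7
  i  2  2  2  2  3  4  5  6
  q  3  3  3  3  2  3  4  5
  o  4  4  4  4  3  3  4  5
  c  5  5  5  5  4  4  3  4
  a  6  6  6  6  5  5  4  3
  q  7  7  7  7  6  5  5  4
The bottom-right entry gives D[7][7] = 4, so no sequence of fewer than 4 edits works. Backtracking through the table gives one optimal edit sequence (4 edits):
  fiqocaq → ufiqocaq (ins u @1)
  ufiqocaq → uliqocaq (sub f→l @2)
  uliqocaq → uliqqcaq (sub o→q @5)
  uliqqcaq → uliqqca (del q @8)
Edit distance = 4.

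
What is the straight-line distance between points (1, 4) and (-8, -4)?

√(Σ(x_i - y_i)²) = √((1 - (-8))² + (4 - (-4))²)
= √(9² + 8²) = √(81 + 64) = √145 ≈ 12.0416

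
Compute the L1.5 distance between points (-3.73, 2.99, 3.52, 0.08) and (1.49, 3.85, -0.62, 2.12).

(Σ|x_i - y_i|^1.5)^(1/1.5) = (|-3.73 - 1.49|^1.5 + |2.99 - 3.85|^1.5 + |3.52 - (-0.62)|^1.5 + |0.08 - 2.12|^1.5)^(1/1.5)
= (5.22^1.5 + 0.86^1.5 + 4.14^1.5 + 2.04^1.5)^(1/1.5) ≈ (11.9263 + 0.7975 + 8.4237 + 2.9137)^(1/1.5) = (24.0612)^(1/1.5) ≈ 8.3345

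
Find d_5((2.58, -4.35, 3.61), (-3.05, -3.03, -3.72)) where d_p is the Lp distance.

(Σ|x_i - y_i|^5)^(1/5) = (|2.58 - (-3.05)|^5 + |-4.35 - (-3.03)|^5 + |3.61 - (-3.72)|^5)^(1/5)
= (5.63^5 + 1.32^5 + 7.33^5)^(1/5) ≈ (5656.4242 + 4.0075 + 21160.2051)^(1/5) = (26820.6368)^(1/5) ≈ 7.6859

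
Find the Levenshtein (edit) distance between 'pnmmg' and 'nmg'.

Let D[i][j] be the edit distance between the first i characters of 'pnmmg' and the first j characters of 'nmg', with D[i][0] = i, D[0][j] = j, and D[i][j] = D[i-1][j-1] if the characters match, else 1 + min(D[i-1][j], D[i][j-1], D[i-1][j-1]). Filling the table (rows: prefixes of 'pnmmg', columns: prefixes of 'nmg'):
     ε  n  m  g
  ε  0  1  2  3
  p  1  1  2  3
  n  2  1  2  3
  m  3  2  1  2
  m  4  3  2  2
  g  5  4  3  2
The bottom-right entry gives D[5][3] = 2, so no sequence of fewer than 2 edits works. Backtracking through the table gives one optimal edit sequence (2 edits):
  pnmmg → nmmg (del p @1)
  nmmg → nmg (del m @2)
Edit distance = 2.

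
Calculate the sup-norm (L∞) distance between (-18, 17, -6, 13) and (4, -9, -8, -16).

max(|x_i - y_i|) = max(|-18 - 4|, |17 - (-9)|, |-6 - (-8)|, |13 - (-16)|) = max(22, 26, 2, 29) = 29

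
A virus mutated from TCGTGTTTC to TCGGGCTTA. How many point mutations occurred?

Differing positions: 4, 6, 9. Hamming distance = 3.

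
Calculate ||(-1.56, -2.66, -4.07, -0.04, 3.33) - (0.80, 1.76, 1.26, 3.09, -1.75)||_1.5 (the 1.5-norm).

(Σ|x_i - y_i|^1.5)^(1/1.5) = (|-1.56 - 0.8|^1.5 + |-2.66 - 1.76|^1.5 + |-4.07 - 1.26|^1.5 + |-0.04 - 3.09|^1.5 + |3.33 - (-1.75)|^1.5)^(1/1.5)
= (2.36^1.5 + 4.42^1.5 + 5.33^1.5 + 3.13^1.5 + 5.08^1.5)^(1/1.5) ≈ (3.6255 + 9.2925 + 12.3053 + 5.5375 + 11.4497)^(1/1.5) = (42.2105)^(1/1.5) ≈ 12.1231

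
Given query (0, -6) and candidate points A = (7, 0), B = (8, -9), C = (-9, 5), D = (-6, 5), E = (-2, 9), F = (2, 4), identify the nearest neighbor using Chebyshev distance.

Distances: d(A) = 7, d(B) = 8, d(C) = 11, d(D) = 11, d(E) = 15, d(F) = 10. Nearest: A = (7, 0) with distance 7.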